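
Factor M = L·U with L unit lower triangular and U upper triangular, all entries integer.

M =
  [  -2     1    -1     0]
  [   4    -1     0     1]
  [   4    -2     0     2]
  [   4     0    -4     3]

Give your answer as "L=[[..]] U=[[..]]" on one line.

  row1 -= -2·row0 → [0,1,-2,1]
  row2 -= -2·row0 → [0,0,-2,2]
  row3 -= -2·row0 → [0,2,-6,3]
  row2 -= 0·row1 → [0,0,-2,2]
  row3 -= 2·row1 → [0,0,-2,1]
  row3 -= 1·row2 → [0,0,0,-1]

L=[[1,0,0,0],[-2,1,0,0],[-2,0,1,0],[-2,2,1,1]] U=[[-2,1,-1,0],[0,1,-2,1],[0,0,-2,2],[0,0,0,-1]]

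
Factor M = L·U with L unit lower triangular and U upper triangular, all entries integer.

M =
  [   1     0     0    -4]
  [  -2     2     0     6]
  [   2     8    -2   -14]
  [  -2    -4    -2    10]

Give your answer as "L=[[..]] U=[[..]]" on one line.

  row1 -= -2·row0 → [0,2,0,-2]
  row2 -= 2·row0 → [0,8,-2,-6]
  row3 -= -2·row0 → [0,-4,-2,2]
  row2 -= 4·row1 → [0,0,-2,2]
  row3 -= -2·row1 → [0,0,-2,-2]
  row3 -= 1·row2 → [0,0,0,-4]

L=[[1,0,0,0],[-2,1,0,0],[2,4,1,0],[-2,-2,1,1]] U=[[1,0,0,-4],[0,2,0,-2],[0,0,-2,2],[0,0,0,-4]]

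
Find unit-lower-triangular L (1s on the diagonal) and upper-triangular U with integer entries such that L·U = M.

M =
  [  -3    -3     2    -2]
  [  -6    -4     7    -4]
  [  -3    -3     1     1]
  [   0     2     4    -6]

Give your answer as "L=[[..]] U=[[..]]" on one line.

L=[[1,0,0,0],[2,1,0,0],[1,0,1,0],[0,1,-1,1]] U=[[-3,-3,2,-2],[0,2,3,0],[0,0,-1,3],[0,0,0,-3]]

  r1 -= 2·r0 → [0,2,3,0]
  r2 -= 1·r0 → [0,0,-1,3]
  r3 -= 0·r0 → [0,2,4,-6]
  r2 -= 0·r1 → [0,0,-1,3]
  r3 -= 1·r1 → [0,0,1,-6]
  r3 -= -1·r2 → [0,0,0,-3]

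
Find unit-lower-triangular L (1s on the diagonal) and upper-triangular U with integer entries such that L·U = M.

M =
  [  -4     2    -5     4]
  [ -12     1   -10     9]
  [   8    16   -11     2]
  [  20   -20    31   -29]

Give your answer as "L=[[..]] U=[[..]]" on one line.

  row1 -= 3·row0 → [0,-5,5,-3]
  row2 -= -2·row0 → [0,20,-21,10]
  row3 -= -5·row0 → [0,-10,6,-9]
  row2 -= -4·row1 → [0,0,-1,-2]
  row3 -= 2·row1 → [0,0,-4,-3]
  row3 -= 4·row2 → [0,0,0,5]

L=[[1,0,0,0],[3,1,0,0],[-2,-4,1,0],[-5,2,4,1]] U=[[-4,2,-5,4],[0,-5,5,-3],[0,0,-1,-2],[0,0,0,5]]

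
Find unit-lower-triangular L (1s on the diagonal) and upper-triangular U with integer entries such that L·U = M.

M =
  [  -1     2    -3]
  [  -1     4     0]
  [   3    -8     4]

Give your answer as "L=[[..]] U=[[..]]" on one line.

L=[[1,0,0],[1,1,0],[-3,-1,1]] U=[[-1,2,-3],[0,2,3],[0,0,-2]]

  r1 -= 1·r0 → [0,2,3]
  r2 -= -3·r0 → [0,-2,-5]
  r2 -= -1·r1 → [0,0,-2]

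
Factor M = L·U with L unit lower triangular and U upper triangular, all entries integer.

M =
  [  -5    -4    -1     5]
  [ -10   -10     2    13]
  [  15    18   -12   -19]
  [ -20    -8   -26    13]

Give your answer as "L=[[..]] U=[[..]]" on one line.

L=[[1,0,0,0],[2,1,0,0],[-3,-3,1,0],[4,-4,2,1]] U=[[-5,-4,-1,5],[0,-2,4,3],[0,0,-3,5],[0,0,0,-5]]

  r1 -= 2·r0 → [0,-2,4,3]
  r2 -= -3·r0 → [0,6,-15,-4]
  r3 -= 4·r0 → [0,8,-22,-7]
  r2 -= -3·r1 → [0,0,-3,5]
  r3 -= -4·r1 → [0,0,-6,5]
  r3 -= 2·r2 → [0,0,0,-5]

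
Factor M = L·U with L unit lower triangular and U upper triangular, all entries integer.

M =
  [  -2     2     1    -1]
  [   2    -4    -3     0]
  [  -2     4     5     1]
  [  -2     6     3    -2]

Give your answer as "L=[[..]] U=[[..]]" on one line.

  row1 -= -1·row0 → [0,-2,-2,-1]
  row2 -= 1·row0 → [0,2,4,2]
  row3 -= 1·row0 → [0,4,2,-1]
  row2 -= -1·row1 → [0,0,2,1]
  row3 -= -2·row1 → [0,0,-2,-3]
  row3 -= -1·row2 → [0,0,0,-2]

L=[[1,0,0,0],[-1,1,0,0],[1,-1,1,0],[1,-2,-1,1]] U=[[-2,2,1,-1],[0,-2,-2,-1],[0,0,2,1],[0,0,0,-2]]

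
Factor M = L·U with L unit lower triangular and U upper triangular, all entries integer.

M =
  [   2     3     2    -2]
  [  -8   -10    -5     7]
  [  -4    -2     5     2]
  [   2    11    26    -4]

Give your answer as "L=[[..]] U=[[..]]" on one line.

  r1 -= -4·r0 → [0,2,3,-1]
  r2 -= -2·r0 → [0,4,9,-2]
  r3 -= 1·r0 → [0,8,24,-2]
  r2 -= 2·r1 → [0,0,3,0]
  r3 -= 4·r1 → [0,0,12,2]
  r3 -= 4·r2 → [0,0,0,2]

L=[[1,0,0,0],[-4,1,0,0],[-2,2,1,0],[1,4,4,1]] U=[[2,3,2,-2],[0,2,3,-1],[0,0,3,0],[0,0,0,2]]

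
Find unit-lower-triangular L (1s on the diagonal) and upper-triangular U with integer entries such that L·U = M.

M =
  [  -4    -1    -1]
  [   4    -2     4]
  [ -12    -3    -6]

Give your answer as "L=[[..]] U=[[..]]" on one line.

L=[[1,0,0],[-1,1,0],[3,0,1]] U=[[-4,-1,-1],[0,-3,3],[0,0,-3]]

  row1 -= -1·row0 → [0,-3,3]
  row2 -= 3·row0 → [0,0,-3]
  row2 -= 0·row1 → [0,0,-3]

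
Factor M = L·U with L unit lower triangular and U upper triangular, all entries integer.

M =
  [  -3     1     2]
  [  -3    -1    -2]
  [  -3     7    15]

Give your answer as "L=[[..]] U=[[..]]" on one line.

L=[[1,0,0],[1,1,0],[1,-3,1]] U=[[-3,1,2],[0,-2,-4],[0,0,1]]

  r1 -= 1·r0 → [0,-2,-4]
  r2 -= 1·r0 → [0,6,13]
  r2 -= -3·r1 → [0,0,1]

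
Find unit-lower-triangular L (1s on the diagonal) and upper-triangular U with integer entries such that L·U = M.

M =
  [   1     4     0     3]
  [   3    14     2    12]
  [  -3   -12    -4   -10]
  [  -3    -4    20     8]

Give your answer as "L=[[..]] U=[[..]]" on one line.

  row1 -= 3·row0 → [0,2,2,3]
  row2 -= -3·row0 → [0,0,-4,-1]
  row3 -= -3·row0 → [0,8,20,17]
  row2 -= 0·row1 → [0,0,-4,-1]
  row3 -= 4·row1 → [0,0,12,5]
  row3 -= -3·row2 → [0,0,0,2]

L=[[1,0,0,0],[3,1,0,0],[-3,0,1,0],[-3,4,-3,1]] U=[[1,4,0,3],[0,2,2,3],[0,0,-4,-1],[0,0,0,2]]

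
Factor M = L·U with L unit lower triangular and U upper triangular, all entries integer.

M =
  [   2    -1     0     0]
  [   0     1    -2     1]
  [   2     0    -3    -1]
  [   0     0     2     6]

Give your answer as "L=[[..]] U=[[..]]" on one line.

L=[[1,0,0,0],[0,1,0,0],[1,1,1,0],[0,0,-2,1]] U=[[2,-1,0,0],[0,1,-2,1],[0,0,-1,-2],[0,0,0,2]]

  row1 -= 0·row0 → [0,1,-2,1]
  row2 -= 1·row0 → [0,1,-3,-1]
  row3 -= 0·row0 → [0,0,2,6]
  row2 -= 1·row1 → [0,0,-1,-2]
  row3 -= 0·row1 → [0,0,2,6]
  row3 -= -2·row2 → [0,0,0,2]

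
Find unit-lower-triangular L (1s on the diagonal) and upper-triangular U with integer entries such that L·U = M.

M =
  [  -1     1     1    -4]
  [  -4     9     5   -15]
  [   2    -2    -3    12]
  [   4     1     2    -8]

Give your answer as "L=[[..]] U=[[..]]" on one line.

  R1 -= 4·R0 → [0,5,1,1]
  R2 -= -2·R0 → [0,0,-1,4]
  R3 -= -4·R0 → [0,5,6,-24]
  R2 -= 0·R1 → [0,0,-1,4]
  R3 -= 1·R1 → [0,0,5,-25]
  R3 -= -5·R2 → [0,0,0,-5]

L=[[1,0,0,0],[4,1,0,0],[-2,0,1,0],[-4,1,-5,1]] U=[[-1,1,1,-4],[0,5,1,1],[0,0,-1,4],[0,0,0,-5]]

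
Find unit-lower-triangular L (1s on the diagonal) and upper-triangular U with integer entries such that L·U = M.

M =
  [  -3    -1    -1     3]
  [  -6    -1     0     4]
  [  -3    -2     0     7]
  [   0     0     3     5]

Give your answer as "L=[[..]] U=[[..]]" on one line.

  r1 -= 2·r0 → [0,1,2,-2]
  r2 -= 1·r0 → [0,-1,1,4]
  r3 -= 0·r0 → [0,0,3,5]
  r2 -= -1·r1 → [0,0,3,2]
  r3 -= 0·r1 → [0,0,3,5]
  r3 -= 1·r2 → [0,0,0,3]

L=[[1,0,0,0],[2,1,0,0],[1,-1,1,0],[0,0,1,1]] U=[[-3,-1,-1,3],[0,1,2,-2],[0,0,3,2],[0,0,0,3]]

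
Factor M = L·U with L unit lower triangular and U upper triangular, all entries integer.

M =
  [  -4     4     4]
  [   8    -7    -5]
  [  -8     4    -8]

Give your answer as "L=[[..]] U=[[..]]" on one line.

L=[[1,0,0],[-2,1,0],[2,-4,1]] U=[[-4,4,4],[0,1,3],[0,0,-4]]

  r1 -= -2·r0 → [0,1,3]
  r2 -= 2·r0 → [0,-4,-16]
  r2 -= -4·r1 → [0,0,-4]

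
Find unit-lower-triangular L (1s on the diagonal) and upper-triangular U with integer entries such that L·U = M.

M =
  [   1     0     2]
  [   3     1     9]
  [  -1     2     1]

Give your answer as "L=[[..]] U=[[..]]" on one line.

  row1 -= 3·row0 → [0,1,3]
  row2 -= -1·row0 → [0,2,3]
  row2 -= 2·row1 → [0,0,-3]

L=[[1,0,0],[3,1,0],[-1,2,1]] U=[[1,0,2],[0,1,3],[0,0,-3]]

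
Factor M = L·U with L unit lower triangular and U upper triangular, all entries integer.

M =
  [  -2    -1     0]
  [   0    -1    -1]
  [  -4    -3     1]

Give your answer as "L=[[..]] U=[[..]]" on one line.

L=[[1,0,0],[0,1,0],[2,1,1]] U=[[-2,-1,0],[0,-1,-1],[0,0,2]]

  row1 -= 0·row0 → [0,-1,-1]
  row2 -= 2·row0 → [0,-1,1]
  row2 -= 1·row1 → [0,0,2]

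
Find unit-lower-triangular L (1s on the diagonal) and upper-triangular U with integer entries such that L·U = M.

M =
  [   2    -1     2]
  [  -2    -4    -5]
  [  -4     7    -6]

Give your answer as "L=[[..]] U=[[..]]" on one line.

  R1 -= -1·R0 → [0,-5,-3]
  R2 -= -2·R0 → [0,5,-2]
  R2 -= -1·R1 → [0,0,-5]

L=[[1,0,0],[-1,1,0],[-2,-1,1]] U=[[2,-1,2],[0,-5,-3],[0,0,-5]]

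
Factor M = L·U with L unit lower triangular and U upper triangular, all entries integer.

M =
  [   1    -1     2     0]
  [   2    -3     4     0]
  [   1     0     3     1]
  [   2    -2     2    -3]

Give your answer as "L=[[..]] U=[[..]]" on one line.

L=[[1,0,0,0],[2,1,0,0],[1,-1,1,0],[2,0,-2,1]] U=[[1,-1,2,0],[0,-1,0,0],[0,0,1,1],[0,0,0,-1]]

  R1 -= 2·R0 → [0,-1,0,0]
  R2 -= 1·R0 → [0,1,1,1]
  R3 -= 2·R0 → [0,0,-2,-3]
  R2 -= -1·R1 → [0,0,1,1]
  R3 -= 0·R1 → [0,0,-2,-3]
  R3 -= -2·R2 → [0,0,0,-1]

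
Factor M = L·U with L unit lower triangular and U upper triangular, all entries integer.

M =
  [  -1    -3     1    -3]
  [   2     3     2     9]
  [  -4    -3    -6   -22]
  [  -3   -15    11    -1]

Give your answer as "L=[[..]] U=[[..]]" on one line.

L=[[1,0,0,0],[-2,1,0,0],[4,-3,1,0],[3,2,0,1]] U=[[-1,-3,1,-3],[0,-3,4,3],[0,0,2,-1],[0,0,0,2]]

  r1 -= -2·r0 → [0,-3,4,3]
  r2 -= 4·r0 → [0,9,-10,-10]
  r3 -= 3·r0 → [0,-6,8,8]
  r2 -= -3·r1 → [0,0,2,-1]
  r3 -= 2·r1 → [0,0,0,2]
  r3 -= 0·r2 → [0,0,0,2]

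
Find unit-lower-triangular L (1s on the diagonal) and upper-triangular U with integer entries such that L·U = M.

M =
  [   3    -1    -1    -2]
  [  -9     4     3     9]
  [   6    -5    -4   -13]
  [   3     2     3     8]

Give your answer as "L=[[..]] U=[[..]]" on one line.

  r1 -= -3·r0 → [0,1,0,3]
  r2 -= 2·r0 → [0,-3,-2,-9]
  r3 -= 1·r0 → [0,3,4,10]
  r2 -= -3·r1 → [0,0,-2,0]
  r3 -= 3·r1 → [0,0,4,1]
  r3 -= -2·r2 → [0,0,0,1]

L=[[1,0,0,0],[-3,1,0,0],[2,-3,1,0],[1,3,-2,1]] U=[[3,-1,-1,-2],[0,1,0,3],[0,0,-2,0],[0,0,0,1]]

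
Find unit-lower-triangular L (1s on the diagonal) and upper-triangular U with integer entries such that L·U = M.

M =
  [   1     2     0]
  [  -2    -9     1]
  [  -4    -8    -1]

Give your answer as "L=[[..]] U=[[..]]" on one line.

  r1 -= -2·r0 → [0,-5,1]
  r2 -= -4·r0 → [0,0,-1]
  r2 -= 0·r1 → [0,0,-1]

L=[[1,0,0],[-2,1,0],[-4,0,1]] U=[[1,2,0],[0,-5,1],[0,0,-1]]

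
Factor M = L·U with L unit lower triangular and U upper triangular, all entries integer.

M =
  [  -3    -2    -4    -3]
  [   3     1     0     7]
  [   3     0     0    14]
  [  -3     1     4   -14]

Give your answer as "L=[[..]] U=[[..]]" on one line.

  r1 -= -1·r0 → [0,-1,-4,4]
  r2 -= -1·r0 → [0,-2,-4,11]
  r3 -= 1·r0 → [0,3,8,-11]
  r2 -= 2·r1 → [0,0,4,3]
  r3 -= -3·r1 → [0,0,-4,1]
  r3 -= -1·r2 → [0,0,0,4]

L=[[1,0,0,0],[-1,1,0,0],[-1,2,1,0],[1,-3,-1,1]] U=[[-3,-2,-4,-3],[0,-1,-4,4],[0,0,4,3],[0,0,0,4]]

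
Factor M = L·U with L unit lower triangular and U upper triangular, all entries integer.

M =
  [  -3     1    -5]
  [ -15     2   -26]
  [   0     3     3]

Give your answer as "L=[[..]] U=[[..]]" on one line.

  r1 -= 5·r0 → [0,-3,-1]
  r2 -= 0·r0 → [0,3,3]
  r2 -= -1·r1 → [0,0,2]

L=[[1,0,0],[5,1,0],[0,-1,1]] U=[[-3,1,-5],[0,-3,-1],[0,0,2]]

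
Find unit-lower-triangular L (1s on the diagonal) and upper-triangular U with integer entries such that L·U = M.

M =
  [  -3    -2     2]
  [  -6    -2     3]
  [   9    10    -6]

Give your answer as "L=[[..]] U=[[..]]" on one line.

  row1 -= 2·row0 → [0,2,-1]
  row2 -= -3·row0 → [0,4,0]
  row2 -= 2·row1 → [0,0,2]

L=[[1,0,0],[2,1,0],[-3,2,1]] U=[[-3,-2,2],[0,2,-1],[0,0,2]]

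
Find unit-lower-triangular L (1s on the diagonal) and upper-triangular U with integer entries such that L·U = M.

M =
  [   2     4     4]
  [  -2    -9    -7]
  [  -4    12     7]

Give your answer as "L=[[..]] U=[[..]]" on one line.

  R1 -= -1·R0 → [0,-5,-3]
  R2 -= -2·R0 → [0,20,15]
  R2 -= -4·R1 → [0,0,3]

L=[[1,0,0],[-1,1,0],[-2,-4,1]] U=[[2,4,4],[0,-5,-3],[0,0,3]]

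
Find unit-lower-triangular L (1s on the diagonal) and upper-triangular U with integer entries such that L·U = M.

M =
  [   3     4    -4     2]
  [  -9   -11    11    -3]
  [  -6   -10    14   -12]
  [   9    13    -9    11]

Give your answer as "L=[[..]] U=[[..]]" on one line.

L=[[1,0,0,0],[-3,1,0,0],[-2,-2,1,0],[3,1,1,1]] U=[[3,4,-4,2],[0,1,-1,3],[0,0,4,-2],[0,0,0,4]]

  R1 -= -3·R0 → [0,1,-1,3]
  R2 -= -2·R0 → [0,-2,6,-8]
  R3 -= 3·R0 → [0,1,3,5]
  R2 -= -2·R1 → [0,0,4,-2]
  R3 -= 1·R1 → [0,0,4,2]
  R3 -= 1·R2 → [0,0,0,4]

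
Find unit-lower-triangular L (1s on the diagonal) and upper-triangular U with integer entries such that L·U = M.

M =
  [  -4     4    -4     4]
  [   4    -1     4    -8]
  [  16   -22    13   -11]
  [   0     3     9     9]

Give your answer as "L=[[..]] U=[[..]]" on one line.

  R1 -= -1·R0 → [0,3,0,-4]
  R2 -= -4·R0 → [0,-6,-3,5]
  R3 -= 0·R0 → [0,3,9,9]
  R2 -= -2·R1 → [0,0,-3,-3]
  R3 -= 1·R1 → [0,0,9,13]
  R3 -= -3·R2 → [0,0,0,4]

L=[[1,0,0,0],[-1,1,0,0],[-4,-2,1,0],[0,1,-3,1]] U=[[-4,4,-4,4],[0,3,0,-4],[0,0,-3,-3],[0,0,0,4]]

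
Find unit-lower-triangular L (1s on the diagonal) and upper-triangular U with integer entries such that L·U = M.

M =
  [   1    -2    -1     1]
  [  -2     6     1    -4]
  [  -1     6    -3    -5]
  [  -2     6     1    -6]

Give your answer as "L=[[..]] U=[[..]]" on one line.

  R1 -= -2·R0 → [0,2,-1,-2]
  R2 -= -1·R0 → [0,4,-4,-4]
  R3 -= -2·R0 → [0,2,-1,-4]
  R2 -= 2·R1 → [0,0,-2,0]
  R3 -= 1·R1 → [0,0,0,-2]
  R3 -= 0·R2 → [0,0,0,-2]

L=[[1,0,0,0],[-2,1,0,0],[-1,2,1,0],[-2,1,0,1]] U=[[1,-2,-1,1],[0,2,-1,-2],[0,0,-2,0],[0,0,0,-2]]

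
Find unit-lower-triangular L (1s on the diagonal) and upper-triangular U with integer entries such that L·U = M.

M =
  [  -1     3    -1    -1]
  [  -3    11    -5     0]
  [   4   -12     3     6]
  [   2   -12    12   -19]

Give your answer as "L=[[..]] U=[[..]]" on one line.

L=[[1,0,0,0],[3,1,0,0],[-4,0,1,0],[-2,-3,-4,1]] U=[[-1,3,-1,-1],[0,2,-2,3],[0,0,-1,2],[0,0,0,-4]]

  row1 -= 3·row0 → [0,2,-2,3]
  row2 -= -4·row0 → [0,0,-1,2]
  row3 -= -2·row0 → [0,-6,10,-21]
  row2 -= 0·row1 → [0,0,-1,2]
  row3 -= -3·row1 → [0,0,4,-12]
  row3 -= -4·row2 → [0,0,0,-4]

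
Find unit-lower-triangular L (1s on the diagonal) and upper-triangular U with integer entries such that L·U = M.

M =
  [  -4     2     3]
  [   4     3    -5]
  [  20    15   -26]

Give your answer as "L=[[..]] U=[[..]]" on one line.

L=[[1,0,0],[-1,1,0],[-5,5,1]] U=[[-4,2,3],[0,5,-2],[0,0,-1]]

  row1 -= -1·row0 → [0,5,-2]
  row2 -= -5·row0 → [0,25,-11]
  row2 -= 5·row1 → [0,0,-1]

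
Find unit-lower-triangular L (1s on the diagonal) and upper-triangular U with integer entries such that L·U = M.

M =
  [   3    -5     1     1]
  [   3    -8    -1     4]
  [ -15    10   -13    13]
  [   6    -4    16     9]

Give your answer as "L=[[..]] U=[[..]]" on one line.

L=[[1,0,0,0],[1,1,0,0],[-5,5,1,0],[2,-2,5,1]] U=[[3,-5,1,1],[0,-3,-2,3],[0,0,2,3],[0,0,0,-2]]

  R1 -= 1·R0 → [0,-3,-2,3]
  R2 -= -5·R0 → [0,-15,-8,18]
  R3 -= 2·R0 → [0,6,14,7]
  R2 -= 5·R1 → [0,0,2,3]
  R3 -= -2·R1 → [0,0,10,13]
  R3 -= 5·R2 → [0,0,0,-2]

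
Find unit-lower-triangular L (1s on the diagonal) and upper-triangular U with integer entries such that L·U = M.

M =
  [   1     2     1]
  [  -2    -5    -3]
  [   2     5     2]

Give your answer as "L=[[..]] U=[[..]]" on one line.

  R1 -= -2·R0 → [0,-1,-1]
  R2 -= 2·R0 → [0,1,0]
  R2 -= -1·R1 → [0,0,-1]

L=[[1,0,0],[-2,1,0],[2,-1,1]] U=[[1,2,1],[0,-1,-1],[0,0,-1]]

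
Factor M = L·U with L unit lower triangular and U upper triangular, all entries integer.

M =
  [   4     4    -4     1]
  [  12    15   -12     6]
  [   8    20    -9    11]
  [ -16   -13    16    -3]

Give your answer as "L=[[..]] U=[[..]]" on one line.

  r1 -= 3·r0 → [0,3,0,3]
  r2 -= 2·r0 → [0,12,-1,9]
  r3 -= -4·r0 → [0,3,0,1]
  r2 -= 4·r1 → [0,0,-1,-3]
  r3 -= 1·r1 → [0,0,0,-2]
  r3 -= 0·r2 → [0,0,0,-2]

L=[[1,0,0,0],[3,1,0,0],[2,4,1,0],[-4,1,0,1]] U=[[4,4,-4,1],[0,3,0,3],[0,0,-1,-3],[0,0,0,-2]]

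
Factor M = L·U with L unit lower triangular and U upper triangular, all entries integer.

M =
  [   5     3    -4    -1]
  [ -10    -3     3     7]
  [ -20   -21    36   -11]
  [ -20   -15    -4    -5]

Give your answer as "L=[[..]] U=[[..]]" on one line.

L=[[1,0,0,0],[-2,1,0,0],[-4,-3,1,0],[-4,-1,-5,1]] U=[[5,3,-4,-1],[0,3,-5,5],[0,0,5,0],[0,0,0,-4]]

  row1 -= -2·row0 → [0,3,-5,5]
  row2 -= -4·row0 → [0,-9,20,-15]
  row3 -= -4·row0 → [0,-3,-20,-9]
  row2 -= -3·row1 → [0,0,5,0]
  row3 -= -1·row1 → [0,0,-25,-4]
  row3 -= -5·row2 → [0,0,0,-4]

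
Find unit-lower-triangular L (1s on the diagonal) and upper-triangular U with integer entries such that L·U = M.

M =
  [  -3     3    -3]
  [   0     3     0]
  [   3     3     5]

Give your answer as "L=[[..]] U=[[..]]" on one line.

  row1 -= 0·row0 → [0,3,0]
  row2 -= -1·row0 → [0,6,2]
  row2 -= 2·row1 → [0,0,2]

L=[[1,0,0],[0,1,0],[-1,2,1]] U=[[-3,3,-3],[0,3,0],[0,0,2]]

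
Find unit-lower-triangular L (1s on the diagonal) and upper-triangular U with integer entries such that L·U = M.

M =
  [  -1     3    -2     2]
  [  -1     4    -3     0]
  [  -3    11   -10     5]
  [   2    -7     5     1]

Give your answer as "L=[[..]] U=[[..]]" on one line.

L=[[1,0,0,0],[1,1,0,0],[3,2,1,0],[-2,-1,0,1]] U=[[-1,3,-2,2],[0,1,-1,-2],[0,0,-2,3],[0,0,0,3]]

  row1 -= 1·row0 → [0,1,-1,-2]
  row2 -= 3·row0 → [0,2,-4,-1]
  row3 -= -2·row0 → [0,-1,1,5]
  row2 -= 2·row1 → [0,0,-2,3]
  row3 -= -1·row1 → [0,0,0,3]
  row3 -= 0·row2 → [0,0,0,3]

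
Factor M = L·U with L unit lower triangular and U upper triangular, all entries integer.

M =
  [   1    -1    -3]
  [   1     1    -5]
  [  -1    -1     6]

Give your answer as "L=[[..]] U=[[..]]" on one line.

L=[[1,0,0],[1,1,0],[-1,-1,1]] U=[[1,-1,-3],[0,2,-2],[0,0,1]]

  r1 -= 1·r0 → [0,2,-2]
  r2 -= -1·r0 → [0,-2,3]
  r2 -= -1·r1 → [0,0,1]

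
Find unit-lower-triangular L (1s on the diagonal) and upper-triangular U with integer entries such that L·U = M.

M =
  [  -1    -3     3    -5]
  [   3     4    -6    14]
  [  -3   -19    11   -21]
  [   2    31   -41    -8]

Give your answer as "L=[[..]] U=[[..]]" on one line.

  R1 -= -3·R0 → [0,-5,3,-1]
  R2 -= 3·R0 → [0,-10,2,-6]
  R3 -= -2·R0 → [0,25,-35,-18]
  R2 -= 2·R1 → [0,0,-4,-4]
  R3 -= -5·R1 → [0,0,-20,-23]
  R3 -= 5·R2 → [0,0,0,-3]

L=[[1,0,0,0],[-3,1,0,0],[3,2,1,0],[-2,-5,5,1]] U=[[-1,-3,3,-5],[0,-5,3,-1],[0,0,-4,-4],[0,0,0,-3]]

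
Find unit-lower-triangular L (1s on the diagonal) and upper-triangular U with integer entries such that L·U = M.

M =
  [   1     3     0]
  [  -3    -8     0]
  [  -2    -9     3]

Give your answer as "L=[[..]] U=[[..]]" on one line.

  row1 -= -3·row0 → [0,1,0]
  row2 -= -2·row0 → [0,-3,3]
  row2 -= -3·row1 → [0,0,3]

L=[[1,0,0],[-3,1,0],[-2,-3,1]] U=[[1,3,0],[0,1,0],[0,0,3]]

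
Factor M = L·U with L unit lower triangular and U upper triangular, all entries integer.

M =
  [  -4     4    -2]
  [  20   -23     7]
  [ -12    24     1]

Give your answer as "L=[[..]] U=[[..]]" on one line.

L=[[1,0,0],[-5,1,0],[3,-4,1]] U=[[-4,4,-2],[0,-3,-3],[0,0,-5]]

  row1 -= -5·row0 → [0,-3,-3]
  row2 -= 3·row0 → [0,12,7]
  row2 -= -4·row1 → [0,0,-5]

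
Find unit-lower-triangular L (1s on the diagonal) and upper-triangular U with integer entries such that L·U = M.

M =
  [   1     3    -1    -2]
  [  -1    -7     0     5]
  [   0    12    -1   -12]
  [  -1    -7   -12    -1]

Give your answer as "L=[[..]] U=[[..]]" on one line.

  row1 -= -1·row0 → [0,-4,-1,3]
  row2 -= 0·row0 → [0,12,-1,-12]
  row3 -= -1·row0 → [0,-4,-13,-3]
  row2 -= -3·row1 → [0,0,-4,-3]
  row3 -= 1·row1 → [0,0,-12,-6]
  row3 -= 3·row2 → [0,0,0,3]

L=[[1,0,0,0],[-1,1,0,0],[0,-3,1,0],[-1,1,3,1]] U=[[1,3,-1,-2],[0,-4,-1,3],[0,0,-4,-3],[0,0,0,3]]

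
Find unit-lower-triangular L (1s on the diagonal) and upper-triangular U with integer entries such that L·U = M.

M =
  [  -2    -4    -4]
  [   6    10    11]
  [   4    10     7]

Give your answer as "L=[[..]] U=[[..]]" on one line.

L=[[1,0,0],[-3,1,0],[-2,-1,1]] U=[[-2,-4,-4],[0,-2,-1],[0,0,-2]]

  r1 -= -3·r0 → [0,-2,-1]
  r2 -= -2·r0 → [0,2,-1]
  r2 -= -1·r1 → [0,0,-2]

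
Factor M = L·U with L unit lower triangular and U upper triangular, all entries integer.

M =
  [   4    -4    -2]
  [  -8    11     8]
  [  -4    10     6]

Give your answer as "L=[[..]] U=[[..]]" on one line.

L=[[1,0,0],[-2,1,0],[-1,2,1]] U=[[4,-4,-2],[0,3,4],[0,0,-4]]

  r1 -= -2·r0 → [0,3,4]
  r2 -= -1·r0 → [0,6,4]
  r2 -= 2·r1 → [0,0,-4]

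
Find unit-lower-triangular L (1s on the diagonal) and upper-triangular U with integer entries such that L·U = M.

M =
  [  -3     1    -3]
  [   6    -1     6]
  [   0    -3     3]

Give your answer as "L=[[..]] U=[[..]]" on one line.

L=[[1,0,0],[-2,1,0],[0,-3,1]] U=[[-3,1,-3],[0,1,0],[0,0,3]]

  row1 -= -2·row0 → [0,1,0]
  row2 -= 0·row0 → [0,-3,3]
  row2 -= -3·row1 → [0,0,3]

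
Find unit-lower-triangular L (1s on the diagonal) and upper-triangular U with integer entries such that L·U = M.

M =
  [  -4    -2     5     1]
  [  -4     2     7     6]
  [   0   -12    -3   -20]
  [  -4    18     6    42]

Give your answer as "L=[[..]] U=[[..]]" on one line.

  row1 -= 1·row0 → [0,4,2,5]
  row2 -= 0·row0 → [0,-12,-3,-20]
  row3 -= 1·row0 → [0,20,1,41]
  row2 -= -3·row1 → [0,0,3,-5]
  row3 -= 5·row1 → [0,0,-9,16]
  row3 -= -3·row2 → [0,0,0,1]

L=[[1,0,0,0],[1,1,0,0],[0,-3,1,0],[1,5,-3,1]] U=[[-4,-2,5,1],[0,4,2,5],[0,0,3,-5],[0,0,0,1]]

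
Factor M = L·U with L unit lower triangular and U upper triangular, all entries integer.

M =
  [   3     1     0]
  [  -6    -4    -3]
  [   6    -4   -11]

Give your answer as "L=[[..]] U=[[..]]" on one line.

  row1 -= -2·row0 → [0,-2,-3]
  row2 -= 2·row0 → [0,-6,-11]
  row2 -= 3·row1 → [0,0,-2]

L=[[1,0,0],[-2,1,0],[2,3,1]] U=[[3,1,0],[0,-2,-3],[0,0,-2]]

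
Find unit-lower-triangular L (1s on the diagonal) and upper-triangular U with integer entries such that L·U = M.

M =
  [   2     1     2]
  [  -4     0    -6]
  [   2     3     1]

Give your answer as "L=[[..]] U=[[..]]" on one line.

  R1 -= -2·R0 → [0,2,-2]
  R2 -= 1·R0 → [0,2,-1]
  R2 -= 1·R1 → [0,0,1]

L=[[1,0,0],[-2,1,0],[1,1,1]] U=[[2,1,2],[0,2,-2],[0,0,1]]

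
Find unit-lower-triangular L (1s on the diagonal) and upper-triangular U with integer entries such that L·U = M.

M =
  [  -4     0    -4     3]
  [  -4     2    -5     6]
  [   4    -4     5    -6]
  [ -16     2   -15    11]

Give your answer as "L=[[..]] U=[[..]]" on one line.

L=[[1,0,0,0],[1,1,0,0],[-1,-2,1,0],[4,1,-2,1]] U=[[-4,0,-4,3],[0,2,-1,3],[0,0,-1,3],[0,0,0,2]]

  row1 -= 1·row0 → [0,2,-1,3]
  row2 -= -1·row0 → [0,-4,1,-3]
  row3 -= 4·row0 → [0,2,1,-1]
  row2 -= -2·row1 → [0,0,-1,3]
  row3 -= 1·row1 → [0,0,2,-4]
  row3 -= -2·row2 → [0,0,0,2]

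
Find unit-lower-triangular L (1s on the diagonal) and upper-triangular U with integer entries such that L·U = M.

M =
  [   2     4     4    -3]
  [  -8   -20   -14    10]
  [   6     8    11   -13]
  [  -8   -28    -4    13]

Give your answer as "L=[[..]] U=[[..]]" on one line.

  r1 -= -4·r0 → [0,-4,2,-2]
  r2 -= 3·r0 → [0,-4,-1,-4]
  r3 -= -4·r0 → [0,-12,12,1]
  r2 -= 1·r1 → [0,0,-3,-2]
  r3 -= 3·r1 → [0,0,6,7]
  r3 -= -2·r2 → [0,0,0,3]

L=[[1,0,0,0],[-4,1,0,0],[3,1,1,0],[-4,3,-2,1]] U=[[2,4,4,-3],[0,-4,2,-2],[0,0,-3,-2],[0,0,0,3]]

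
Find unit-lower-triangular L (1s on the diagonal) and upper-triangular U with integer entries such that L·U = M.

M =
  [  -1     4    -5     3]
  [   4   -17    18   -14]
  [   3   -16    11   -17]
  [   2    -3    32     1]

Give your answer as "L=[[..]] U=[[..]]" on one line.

L=[[1,0,0,0],[-4,1,0,0],[-3,4,1,0],[-2,-5,3,1]] U=[[-1,4,-5,3],[0,-1,-2,-2],[0,0,4,0],[0,0,0,-3]]

  R1 -= -4·R0 → [0,-1,-2,-2]
  R2 -= -3·R0 → [0,-4,-4,-8]
  R3 -= -2·R0 → [0,5,22,7]
  R2 -= 4·R1 → [0,0,4,0]
  R3 -= -5·R1 → [0,0,12,-3]
  R3 -= 3·R2 → [0,0,0,-3]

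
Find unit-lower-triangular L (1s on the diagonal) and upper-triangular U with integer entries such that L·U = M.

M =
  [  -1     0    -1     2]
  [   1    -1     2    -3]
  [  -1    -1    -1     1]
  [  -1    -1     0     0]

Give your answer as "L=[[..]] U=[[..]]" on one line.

  R1 -= -1·R0 → [0,-1,1,-1]
  R2 -= 1·R0 → [0,-1,0,-1]
  R3 -= 1·R0 → [0,-1,1,-2]
  R2 -= 1·R1 → [0,0,-1,0]
  R3 -= 1·R1 → [0,0,0,-1]
  R3 -= 0·R2 → [0,0,0,-1]

L=[[1,0,0,0],[-1,1,0,0],[1,1,1,0],[1,1,0,1]] U=[[-1,0,-1,2],[0,-1,1,-1],[0,0,-1,0],[0,0,0,-1]]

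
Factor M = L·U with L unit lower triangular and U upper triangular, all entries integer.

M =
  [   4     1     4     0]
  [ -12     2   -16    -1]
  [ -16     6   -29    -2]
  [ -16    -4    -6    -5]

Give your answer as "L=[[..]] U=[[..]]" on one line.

L=[[1,0,0,0],[-3,1,0,0],[-4,2,1,0],[-4,0,-2,1]] U=[[4,1,4,0],[0,5,-4,-1],[0,0,-5,0],[0,0,0,-5]]

  R1 -= -3·R0 → [0,5,-4,-1]
  R2 -= -4·R0 → [0,10,-13,-2]
  R3 -= -4·R0 → [0,0,10,-5]
  R2 -= 2·R1 → [0,0,-5,0]
  R3 -= 0·R1 → [0,0,10,-5]
  R3 -= -2·R2 → [0,0,0,-5]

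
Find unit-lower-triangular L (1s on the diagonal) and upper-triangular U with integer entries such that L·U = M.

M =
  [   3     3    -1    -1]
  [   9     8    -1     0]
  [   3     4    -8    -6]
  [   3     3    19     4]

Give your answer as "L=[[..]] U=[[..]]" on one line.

  R1 -= 3·R0 → [0,-1,2,3]
  R2 -= 1·R0 → [0,1,-7,-5]
  R3 -= 1·R0 → [0,0,20,5]
  R2 -= -1·R1 → [0,0,-5,-2]
  R3 -= 0·R1 → [0,0,20,5]
  R3 -= -4·R2 → [0,0,0,-3]

L=[[1,0,0,0],[3,1,0,0],[1,-1,1,0],[1,0,-4,1]] U=[[3,3,-1,-1],[0,-1,2,3],[0,0,-5,-2],[0,0,0,-3]]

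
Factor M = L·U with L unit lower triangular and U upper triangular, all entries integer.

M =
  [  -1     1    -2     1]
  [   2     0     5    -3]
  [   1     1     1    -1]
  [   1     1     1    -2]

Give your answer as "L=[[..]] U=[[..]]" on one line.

  R1 -= -2·R0 → [0,2,1,-1]
  R2 -= -1·R0 → [0,2,-1,0]
  R3 -= -1·R0 → [0,2,-1,-1]
  R2 -= 1·R1 → [0,0,-2,1]
  R3 -= 1·R1 → [0,0,-2,0]
  R3 -= 1·R2 → [0,0,0,-1]

L=[[1,0,0,0],[-2,1,0,0],[-1,1,1,0],[-1,1,1,1]] U=[[-1,1,-2,1],[0,2,1,-1],[0,0,-2,1],[0,0,0,-1]]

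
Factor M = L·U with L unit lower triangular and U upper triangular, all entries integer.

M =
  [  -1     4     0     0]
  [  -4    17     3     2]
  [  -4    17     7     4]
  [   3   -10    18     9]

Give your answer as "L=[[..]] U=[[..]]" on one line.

  R1 -= 4·R0 → [0,1,3,2]
  R2 -= 4·R0 → [0,1,7,4]
  R3 -= -3·R0 → [0,2,18,9]
  R2 -= 1·R1 → [0,0,4,2]
  R3 -= 2·R1 → [0,0,12,5]
  R3 -= 3·R2 → [0,0,0,-1]

L=[[1,0,0,0],[4,1,0,0],[4,1,1,0],[-3,2,3,1]] U=[[-1,4,0,0],[0,1,3,2],[0,0,4,2],[0,0,0,-1]]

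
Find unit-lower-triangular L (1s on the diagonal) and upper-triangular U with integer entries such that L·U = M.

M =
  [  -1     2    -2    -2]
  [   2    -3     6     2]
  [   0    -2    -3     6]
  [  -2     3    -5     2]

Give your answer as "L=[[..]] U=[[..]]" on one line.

L=[[1,0,0,0],[-2,1,0,0],[0,-2,1,0],[2,-1,1,1]] U=[[-1,2,-2,-2],[0,1,2,-2],[0,0,1,2],[0,0,0,2]]

  r1 -= -2·r0 → [0,1,2,-2]
  r2 -= 0·r0 → [0,-2,-3,6]
  r3 -= 2·r0 → [0,-1,-1,6]
  r2 -= -2·r1 → [0,0,1,2]
  r3 -= -1·r1 → [0,0,1,4]
  r3 -= 1·r2 → [0,0,0,2]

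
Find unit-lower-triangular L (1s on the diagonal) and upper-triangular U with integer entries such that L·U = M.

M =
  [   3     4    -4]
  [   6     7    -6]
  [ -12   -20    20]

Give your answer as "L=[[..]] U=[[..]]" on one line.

  row1 -= 2·row0 → [0,-1,2]
  row2 -= -4·row0 → [0,-4,4]
  row2 -= 4·row1 → [0,0,-4]

L=[[1,0,0],[2,1,0],[-4,4,1]] U=[[3,4,-4],[0,-1,2],[0,0,-4]]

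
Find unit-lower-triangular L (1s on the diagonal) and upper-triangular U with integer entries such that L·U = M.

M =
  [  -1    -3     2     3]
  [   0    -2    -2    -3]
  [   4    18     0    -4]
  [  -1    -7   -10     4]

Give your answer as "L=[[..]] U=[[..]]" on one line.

L=[[1,0,0,0],[0,1,0,0],[-4,-3,1,0],[1,2,-4,1]] U=[[-1,-3,2,3],[0,-2,-2,-3],[0,0,2,-1],[0,0,0,3]]

  r1 -= 0·r0 → [0,-2,-2,-3]
  r2 -= -4·r0 → [0,6,8,8]
  r3 -= 1·r0 → [0,-4,-12,1]
  r2 -= -3·r1 → [0,0,2,-1]
  r3 -= 2·r1 → [0,0,-8,7]
  r3 -= -4·r2 → [0,0,0,3]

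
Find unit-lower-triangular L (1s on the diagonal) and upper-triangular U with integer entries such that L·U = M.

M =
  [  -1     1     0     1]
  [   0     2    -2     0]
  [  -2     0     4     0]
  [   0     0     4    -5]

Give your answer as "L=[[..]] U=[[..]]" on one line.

L=[[1,0,0,0],[0,1,0,0],[2,-1,1,0],[0,0,2,1]] U=[[-1,1,0,1],[0,2,-2,0],[0,0,2,-2],[0,0,0,-1]]

  R1 -= 0·R0 → [0,2,-2,0]
  R2 -= 2·R0 → [0,-2,4,-2]
  R3 -= 0·R0 → [0,0,4,-5]
  R2 -= -1·R1 → [0,0,2,-2]
  R3 -= 0·R1 → [0,0,4,-5]
  R3 -= 2·R2 → [0,0,0,-1]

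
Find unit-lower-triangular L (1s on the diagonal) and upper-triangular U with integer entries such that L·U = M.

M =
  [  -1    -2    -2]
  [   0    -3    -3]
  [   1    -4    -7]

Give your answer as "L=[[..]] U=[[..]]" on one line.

  row1 -= 0·row0 → [0,-3,-3]
  row2 -= -1·row0 → [0,-6,-9]
  row2 -= 2·row1 → [0,0,-3]

L=[[1,0,0],[0,1,0],[-1,2,1]] U=[[-1,-2,-2],[0,-3,-3],[0,0,-3]]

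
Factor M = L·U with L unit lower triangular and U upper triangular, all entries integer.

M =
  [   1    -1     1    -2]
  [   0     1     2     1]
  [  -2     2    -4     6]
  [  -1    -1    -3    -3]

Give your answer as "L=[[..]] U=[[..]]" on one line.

  row1 -= 0·row0 → [0,1,2,1]
  row2 -= -2·row0 → [0,0,-2,2]
  row3 -= -1·row0 → [0,-2,-2,-5]
  row2 -= 0·row1 → [0,0,-2,2]
  row3 -= -2·row1 → [0,0,2,-3]
  row3 -= -1·row2 → [0,0,0,-1]

L=[[1,0,0,0],[0,1,0,0],[-2,0,1,0],[-1,-2,-1,1]] U=[[1,-1,1,-2],[0,1,2,1],[0,0,-2,2],[0,0,0,-1]]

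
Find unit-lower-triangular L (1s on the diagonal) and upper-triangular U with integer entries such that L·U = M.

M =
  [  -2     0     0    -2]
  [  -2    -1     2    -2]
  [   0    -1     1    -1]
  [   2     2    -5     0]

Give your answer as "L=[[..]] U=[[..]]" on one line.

  r1 -= 1·r0 → [0,-1,2,0]
  r2 -= 0·r0 → [0,-1,1,-1]
  r3 -= -1·r0 → [0,2,-5,-2]
  r2 -= 1·r1 → [0,0,-1,-1]
  r3 -= -2·r1 → [0,0,-1,-2]
  r3 -= 1·r2 → [0,0,0,-1]

L=[[1,0,0,0],[1,1,0,0],[0,1,1,0],[-1,-2,1,1]] U=[[-2,0,0,-2],[0,-1,2,0],[0,0,-1,-1],[0,0,0,-1]]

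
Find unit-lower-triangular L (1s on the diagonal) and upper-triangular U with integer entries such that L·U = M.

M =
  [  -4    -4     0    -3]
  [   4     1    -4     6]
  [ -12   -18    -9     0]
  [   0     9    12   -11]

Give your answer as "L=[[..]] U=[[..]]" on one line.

L=[[1,0,0,0],[-1,1,0,0],[3,2,1,0],[0,-3,0,1]] U=[[-4,-4,0,-3],[0,-3,-4,3],[0,0,-1,3],[0,0,0,-2]]

  row1 -= -1·row0 → [0,-3,-4,3]
  row2 -= 3·row0 → [0,-6,-9,9]
  row3 -= 0·row0 → [0,9,12,-11]
  row2 -= 2·row1 → [0,0,-1,3]
  row3 -= -3·row1 → [0,0,0,-2]
  row3 -= 0·row2 → [0,0,0,-2]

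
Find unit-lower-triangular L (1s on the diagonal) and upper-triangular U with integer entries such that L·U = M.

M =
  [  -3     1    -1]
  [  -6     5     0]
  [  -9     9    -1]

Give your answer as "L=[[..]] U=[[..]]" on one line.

L=[[1,0,0],[2,1,0],[3,2,1]] U=[[-3,1,-1],[0,3,2],[0,0,-2]]

  row1 -= 2·row0 → [0,3,2]
  row2 -= 3·row0 → [0,6,2]
  row2 -= 2·row1 → [0,0,-2]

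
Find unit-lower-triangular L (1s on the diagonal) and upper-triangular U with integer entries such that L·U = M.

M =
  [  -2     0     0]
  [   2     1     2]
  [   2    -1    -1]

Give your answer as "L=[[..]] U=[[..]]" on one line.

L=[[1,0,0],[-1,1,0],[-1,-1,1]] U=[[-2,0,0],[0,1,2],[0,0,1]]

  row1 -= -1·row0 → [0,1,2]
  row2 -= -1·row0 → [0,-1,-1]
  row2 -= -1·row1 → [0,0,1]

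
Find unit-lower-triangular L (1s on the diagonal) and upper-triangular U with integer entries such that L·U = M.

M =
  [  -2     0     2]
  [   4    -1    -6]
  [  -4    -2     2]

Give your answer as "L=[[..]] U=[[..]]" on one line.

L=[[1,0,0],[-2,1,0],[2,2,1]] U=[[-2,0,2],[0,-1,-2],[0,0,2]]

  R1 -= -2·R0 → [0,-1,-2]
  R2 -= 2·R0 → [0,-2,-2]
  R2 -= 2·R1 → [0,0,2]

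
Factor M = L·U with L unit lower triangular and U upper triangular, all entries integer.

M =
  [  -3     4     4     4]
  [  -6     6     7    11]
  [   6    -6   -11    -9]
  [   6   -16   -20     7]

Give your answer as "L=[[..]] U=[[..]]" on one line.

  r1 -= 2·r0 → [0,-2,-1,3]
  r2 -= -2·r0 → [0,2,-3,-1]
  r3 -= -2·r0 → [0,-8,-12,15]
  r2 -= -1·r1 → [0,0,-4,2]
  r3 -= 4·r1 → [0,0,-8,3]
  r3 -= 2·r2 → [0,0,0,-1]

L=[[1,0,0,0],[2,1,0,0],[-2,-1,1,0],[-2,4,2,1]] U=[[-3,4,4,4],[0,-2,-1,3],[0,0,-4,2],[0,0,0,-1]]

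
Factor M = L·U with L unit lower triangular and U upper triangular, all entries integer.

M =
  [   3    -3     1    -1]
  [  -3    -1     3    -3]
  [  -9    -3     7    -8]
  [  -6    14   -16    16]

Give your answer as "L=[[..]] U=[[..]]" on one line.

L=[[1,0,0,0],[-1,1,0,0],[-3,3,1,0],[-2,-2,3,1]] U=[[3,-3,1,-1],[0,-4,4,-4],[0,0,-2,1],[0,0,0,3]]

  R1 -= -1·R0 → [0,-4,4,-4]
  R2 -= -3·R0 → [0,-12,10,-11]
  R3 -= -2·R0 → [0,8,-14,14]
  R2 -= 3·R1 → [0,0,-2,1]
  R3 -= -2·R1 → [0,0,-6,6]
  R3 -= 3·R2 → [0,0,0,3]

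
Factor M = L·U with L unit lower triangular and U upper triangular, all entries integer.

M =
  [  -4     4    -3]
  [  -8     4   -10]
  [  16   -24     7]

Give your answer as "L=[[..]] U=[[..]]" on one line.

  r1 -= 2·r0 → [0,-4,-4]
  r2 -= -4·r0 → [0,-8,-5]
  r2 -= 2·r1 → [0,0,3]

L=[[1,0,0],[2,1,0],[-4,2,1]] U=[[-4,4,-3],[0,-4,-4],[0,0,3]]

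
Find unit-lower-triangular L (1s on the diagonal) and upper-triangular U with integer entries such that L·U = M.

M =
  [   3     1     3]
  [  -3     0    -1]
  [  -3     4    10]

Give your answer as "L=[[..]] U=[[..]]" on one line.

  row1 -= -1·row0 → [0,1,2]
  row2 -= -1·row0 → [0,5,13]
  row2 -= 5·row1 → [0,0,3]

L=[[1,0,0],[-1,1,0],[-1,5,1]] U=[[3,1,3],[0,1,2],[0,0,3]]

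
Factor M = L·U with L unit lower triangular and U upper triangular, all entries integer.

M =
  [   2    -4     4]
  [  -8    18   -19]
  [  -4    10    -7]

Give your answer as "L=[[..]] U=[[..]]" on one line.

  row1 -= -4·row0 → [0,2,-3]
  row2 -= -2·row0 → [0,2,1]
  row2 -= 1·row1 → [0,0,4]

L=[[1,0,0],[-4,1,0],[-2,1,1]] U=[[2,-4,4],[0,2,-3],[0,0,4]]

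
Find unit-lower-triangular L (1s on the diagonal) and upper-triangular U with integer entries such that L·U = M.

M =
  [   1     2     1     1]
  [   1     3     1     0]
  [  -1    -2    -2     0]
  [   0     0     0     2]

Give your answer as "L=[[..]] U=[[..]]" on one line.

L=[[1,0,0,0],[1,1,0,0],[-1,0,1,0],[0,0,0,1]] U=[[1,2,1,1],[0,1,0,-1],[0,0,-1,1],[0,0,0,2]]

  r1 -= 1·r0 → [0,1,0,-1]
  r2 -= -1·r0 → [0,0,-1,1]
  r3 -= 0·r0 → [0,0,0,2]
  r2 -= 0·r1 → [0,0,-1,1]
  r3 -= 0·r1 → [0,0,0,2]
  r3 -= 0·r2 → [0,0,0,2]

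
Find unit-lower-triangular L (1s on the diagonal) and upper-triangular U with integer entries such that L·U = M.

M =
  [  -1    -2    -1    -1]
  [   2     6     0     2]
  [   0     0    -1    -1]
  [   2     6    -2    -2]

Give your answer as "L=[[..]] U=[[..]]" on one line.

L=[[1,0,0,0],[-2,1,0,0],[0,0,1,0],[-2,1,2,1]] U=[[-1,-2,-1,-1],[0,2,-2,0],[0,0,-1,-1],[0,0,0,-2]]

  row1 -= -2·row0 → [0,2,-2,0]
  row2 -= 0·row0 → [0,0,-1,-1]
  row3 -= -2·row0 → [0,2,-4,-4]
  row2 -= 0·row1 → [0,0,-1,-1]
  row3 -= 1·row1 → [0,0,-2,-4]
  row3 -= 2·row2 → [0,0,0,-2]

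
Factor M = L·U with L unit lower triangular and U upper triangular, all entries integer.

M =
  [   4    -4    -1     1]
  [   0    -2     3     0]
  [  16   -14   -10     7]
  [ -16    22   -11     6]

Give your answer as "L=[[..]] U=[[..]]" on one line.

  r1 -= 0·r0 → [0,-2,3,0]
  r2 -= 4·r0 → [0,2,-6,3]
  r3 -= -4·r0 → [0,6,-15,10]
  r2 -= -1·r1 → [0,0,-3,3]
  r3 -= -3·r1 → [0,0,-6,10]
  r3 -= 2·r2 → [0,0,0,4]

L=[[1,0,0,0],[0,1,0,0],[4,-1,1,0],[-4,-3,2,1]] U=[[4,-4,-1,1],[0,-2,3,0],[0,0,-3,3],[0,0,0,4]]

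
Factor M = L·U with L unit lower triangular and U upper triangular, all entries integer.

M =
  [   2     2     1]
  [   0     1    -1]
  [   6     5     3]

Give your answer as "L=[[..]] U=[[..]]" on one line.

  R1 -= 0·R0 → [0,1,-1]
  R2 -= 3·R0 → [0,-1,0]
  R2 -= -1·R1 → [0,0,-1]

L=[[1,0,0],[0,1,0],[3,-1,1]] U=[[2,2,1],[0,1,-1],[0,0,-1]]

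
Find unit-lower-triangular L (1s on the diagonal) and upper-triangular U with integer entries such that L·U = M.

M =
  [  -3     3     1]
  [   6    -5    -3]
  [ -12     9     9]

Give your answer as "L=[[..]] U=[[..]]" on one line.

L=[[1,0,0],[-2,1,0],[4,-3,1]] U=[[-3,3,1],[0,1,-1],[0,0,2]]

  r1 -= -2·r0 → [0,1,-1]
  r2 -= 4·r0 → [0,-3,5]
  r2 -= -3·r1 → [0,0,2]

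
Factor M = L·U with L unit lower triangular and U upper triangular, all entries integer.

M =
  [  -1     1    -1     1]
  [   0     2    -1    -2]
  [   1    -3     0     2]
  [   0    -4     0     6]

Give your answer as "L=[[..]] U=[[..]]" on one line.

  row1 -= 0·row0 → [0,2,-1,-2]
  row2 -= -1·row0 → [0,-2,-1,3]
  row3 -= 0·row0 → [0,-4,0,6]
  row2 -= -1·row1 → [0,0,-2,1]
  row3 -= -2·row1 → [0,0,-2,2]
  row3 -= 1·row2 → [0,0,0,1]

L=[[1,0,0,0],[0,1,0,0],[-1,-1,1,0],[0,-2,1,1]] U=[[-1,1,-1,1],[0,2,-1,-2],[0,0,-2,1],[0,0,0,1]]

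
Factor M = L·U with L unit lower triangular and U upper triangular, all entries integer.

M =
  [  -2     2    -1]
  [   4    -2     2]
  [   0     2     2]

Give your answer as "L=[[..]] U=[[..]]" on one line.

  R1 -= -2·R0 → [0,2,0]
  R2 -= 0·R0 → [0,2,2]
  R2 -= 1·R1 → [0,0,2]

L=[[1,0,0],[-2,1,0],[0,1,1]] U=[[-2,2,-1],[0,2,0],[0,0,2]]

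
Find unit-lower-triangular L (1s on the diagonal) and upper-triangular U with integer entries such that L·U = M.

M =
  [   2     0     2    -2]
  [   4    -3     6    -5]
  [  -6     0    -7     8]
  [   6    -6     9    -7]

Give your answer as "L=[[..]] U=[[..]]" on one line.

  R1 -= 2·R0 → [0,-3,2,-1]
  R2 -= -3·R0 → [0,0,-1,2]
  R3 -= 3·R0 → [0,-6,3,-1]
  R2 -= 0·R1 → [0,0,-1,2]
  R3 -= 2·R1 → [0,0,-1,1]
  R3 -= 1·R2 → [0,0,0,-1]

L=[[1,0,0,0],[2,1,0,0],[-3,0,1,0],[3,2,1,1]] U=[[2,0,2,-2],[0,-3,2,-1],[0,0,-1,2],[0,0,0,-1]]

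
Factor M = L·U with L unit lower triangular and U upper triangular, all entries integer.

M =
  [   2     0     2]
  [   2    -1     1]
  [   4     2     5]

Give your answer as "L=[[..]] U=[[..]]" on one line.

  R1 -= 1·R0 → [0,-1,-1]
  R2 -= 2·R0 → [0,2,1]
  R2 -= -2·R1 → [0,0,-1]

L=[[1,0,0],[1,1,0],[2,-2,1]] U=[[2,0,2],[0,-1,-1],[0,0,-1]]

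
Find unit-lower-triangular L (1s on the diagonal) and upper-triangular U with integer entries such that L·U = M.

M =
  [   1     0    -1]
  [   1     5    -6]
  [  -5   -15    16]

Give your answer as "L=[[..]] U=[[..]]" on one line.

L=[[1,0,0],[1,1,0],[-5,-3,1]] U=[[1,0,-1],[0,5,-5],[0,0,-4]]

  row1 -= 1·row0 → [0,5,-5]
  row2 -= -5·row0 → [0,-15,11]
  row2 -= -3·row1 → [0,0,-4]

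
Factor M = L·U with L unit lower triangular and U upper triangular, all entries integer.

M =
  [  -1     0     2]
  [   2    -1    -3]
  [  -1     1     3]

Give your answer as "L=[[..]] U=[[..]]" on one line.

L=[[1,0,0],[-2,1,0],[1,-1,1]] U=[[-1,0,2],[0,-1,1],[0,0,2]]

  R1 -= -2·R0 → [0,-1,1]
  R2 -= 1·R0 → [0,1,1]
  R2 -= -1·R1 → [0,0,2]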